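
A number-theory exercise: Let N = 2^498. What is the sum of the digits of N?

613

2^498 = 818347651974035467503297424206899788054160511510766197370822842024033449101168638720817523081476039287721671031890017752304314136471348263332131897344
Sum of its 150 digits: 613.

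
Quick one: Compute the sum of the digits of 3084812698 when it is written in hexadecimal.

73

3084812698 in base 16 is B7DE819A.
Digit sum: 11+7+13+14+8+1+9+10 = 73.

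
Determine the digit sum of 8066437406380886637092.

104

8+0+6+6+4+3+7+4+0+6+3+8+0+8+8+6+6+3+7+0+9+2 = 104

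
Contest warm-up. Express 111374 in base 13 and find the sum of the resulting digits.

111374 in base 13 is 3B903.
Digit sum: 3+11+9+0+3 = 26.

26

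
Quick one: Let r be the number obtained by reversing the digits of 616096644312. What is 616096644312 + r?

Reverse of 616096644312 is 213446690616.
616096644312 + 213446690616 = 829543334928

829543334928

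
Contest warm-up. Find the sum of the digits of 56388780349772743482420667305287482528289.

203

5+6+3+8+8+7+8+0+3+4+9+7+7+2+7+4+3+4+8+2+4+2+0+6+6+7+3+0+5+2+8+7+4+8+2+5+2+8+2+8+9 = 203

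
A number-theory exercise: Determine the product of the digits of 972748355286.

9×7×2×7×4×8×3×5×5×2×8×6 = 203212800

203212800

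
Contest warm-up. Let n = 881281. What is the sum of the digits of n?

28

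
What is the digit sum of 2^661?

920

2^661 = 9568131466127621947163770315237577352582483950433331955534014747297500715462012198465648064079848065788579276806882658480425438483841942548911565191978080929321047135323978360596199778018349602045952
Sum of its 199 digits: 920.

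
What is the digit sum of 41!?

144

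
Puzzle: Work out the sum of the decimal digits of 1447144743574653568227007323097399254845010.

180

1+4+4+7+1+4+4+7+4+3+5+7+4+6+5+3+5+6+8+2+2+7+0+0+7+3+2+3+0+9+7+3+9+9+2+5+4+8+4+5+0+1+0 = 180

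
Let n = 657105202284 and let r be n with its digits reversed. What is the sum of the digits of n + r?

Reversal of 657105202284 is 482202501756; 657105202284 + 482202501756 = 1139307704040.
Digit sum of 1139307704040: 1+1+3+9+3+0+7+7+0+4+0+4+0 = 39.

39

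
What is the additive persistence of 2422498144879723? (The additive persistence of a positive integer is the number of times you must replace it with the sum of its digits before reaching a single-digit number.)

3

2422498144879723 → 76 → 13 → 4 (3 steps)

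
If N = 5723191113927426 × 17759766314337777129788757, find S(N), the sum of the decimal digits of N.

198

5723191113927426 × 17759766314337777129788757 = 101642536755645599583222688922088008749482
Sum of its 42 digits: 198.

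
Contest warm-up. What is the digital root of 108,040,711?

1+0+8+0+4+0+7+1+1 = 22
2+2 = 4

4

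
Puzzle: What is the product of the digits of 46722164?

16128

4×6×7×2×2×1×6×4 = 16128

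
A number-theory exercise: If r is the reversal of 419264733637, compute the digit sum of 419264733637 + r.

Reversal of 419264733637 is 736337462914; 419264733637 + 736337462914 = 1155602196551.
Digit sum of 1155602196551: 1+1+5+5+6+0+2+1+9+6+5+5+1 = 47.

47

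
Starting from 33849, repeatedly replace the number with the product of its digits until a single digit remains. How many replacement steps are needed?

3

33849 → 2592 → 180 → 0 (3 steps)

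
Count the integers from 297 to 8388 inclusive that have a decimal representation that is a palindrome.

The integers in [297, 8388] that have a decimal representation that is a palindrome: 303, 313, 323, 333, 343, 353, …, 8228, 8338.
144 qualify.

144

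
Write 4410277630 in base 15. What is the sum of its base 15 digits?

80

4410277630 in base 15 is 1AC2B8DDA.
Digit sum: 1+10+12+2+11+8+13+13+10 = 80.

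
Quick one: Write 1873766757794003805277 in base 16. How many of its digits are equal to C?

1873766757794003805277 in base 16 is 6593BCCA9266FFE45D.
The digit C appears 2 times.

2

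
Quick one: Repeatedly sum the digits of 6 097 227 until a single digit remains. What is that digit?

6

6+0+9+7+2+2+7 = 33
3+3 = 6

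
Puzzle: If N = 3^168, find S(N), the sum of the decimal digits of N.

360

3^168 = 143341119796678074027577337316118932770382415738332565090012937927177499182473761
Sum of its 81 digits: 360.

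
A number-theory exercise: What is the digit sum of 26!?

81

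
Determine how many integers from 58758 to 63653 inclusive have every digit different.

The integers in [58758, 63653] that have every digit different: 58760, 58761, 58762, 58763, 58764, 58769, …, 63597, 63598.
1608 qualify.

1608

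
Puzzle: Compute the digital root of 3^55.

9

The digital root of n equals n mod 9 (or 9 when 9 | n), so we need 3^55 mod 9.
3^55 ≡ 0 (mod 9), so the digital root is 9.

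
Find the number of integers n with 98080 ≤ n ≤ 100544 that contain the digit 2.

The integers in [98080, 100544] that contain the digit 2: 98082, 98092, 98102, 98112, 98120, 98121, …, 100532, 100542.
715 qualify.

715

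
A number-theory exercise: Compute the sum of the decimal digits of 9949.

31

9+9+4+9 = 31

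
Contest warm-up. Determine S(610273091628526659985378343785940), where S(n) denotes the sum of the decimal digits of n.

161

6+1+0+2+7+3+0+9+1+6+2+8+5+2+6+6+5+9+9+8+5+3+7+8+3+4+3+7+8+5+9+4+0 = 161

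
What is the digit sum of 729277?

7+2+9+2+7+7 = 34

34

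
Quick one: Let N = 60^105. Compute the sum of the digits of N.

369

60^105 = 5080205616336551365807863517421057612496829492637697081118927610489209772128075776000000000000000000000000000000000000000000000000000000000000000000000000000000000000000000000000000000000
Sum of its 187 digits: 369.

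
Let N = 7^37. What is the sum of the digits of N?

7^37 = 18562115921017574302453163671207
Sum of its 32 digits: 115.

115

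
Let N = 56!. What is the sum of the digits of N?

56! = 710998587804863451854045647463724949736497978881168458687447040000000000000
Sum of its 75 digits: 333.

333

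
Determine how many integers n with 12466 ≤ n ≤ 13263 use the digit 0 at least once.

The integers in [12466, 13263] that use the digit 0 at least once: 12470, 12480, 12490, 12500, 12501, 12502, …, 13250, 13260.
233 qualify.

233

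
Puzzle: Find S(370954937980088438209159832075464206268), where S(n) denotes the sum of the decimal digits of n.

3+7+0+9+5+4+9+3+7+9+8+0+0+8+8+4+3+8+2+0+9+1+5+9+8+3+2+0+7+5+4+6+4+2+0+6+2+6+8 = 184

184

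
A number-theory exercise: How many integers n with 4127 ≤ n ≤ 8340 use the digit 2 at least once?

1207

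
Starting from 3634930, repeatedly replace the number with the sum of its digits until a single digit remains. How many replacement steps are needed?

3

3634930 → 28 → 10 → 1 (3 steps)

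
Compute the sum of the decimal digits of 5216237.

26

5+2+1+6+2+3+7 = 26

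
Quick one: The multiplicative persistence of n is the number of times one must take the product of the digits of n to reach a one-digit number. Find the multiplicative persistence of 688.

5

688 → 384 → 96 → 54 → 20 → 0 (5 steps)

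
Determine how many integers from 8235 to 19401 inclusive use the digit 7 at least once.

3745

The integers in [8235, 19401] that use the digit 7 at least once: 8237, 8247, 8257, 8267, 8270, 8271, …, 19387, 19397.
3745 qualify.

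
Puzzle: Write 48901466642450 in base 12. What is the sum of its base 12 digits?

70

48901466642450 in base 12 is 559952229A642.
Digit sum: 5+5+9+9+5+2+2+2+9+10+6+4+2 = 70.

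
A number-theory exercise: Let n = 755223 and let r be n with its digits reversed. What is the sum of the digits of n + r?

Reversal of 755223 is 322557; 755223 + 322557 = 1077780.
Digit sum of 1077780: 1+0+7+7+7+8+0 = 30.

30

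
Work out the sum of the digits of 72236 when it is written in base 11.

36

72236 in base 11 is 4A2AA.
Digit sum: 4+10+2+10+10 = 36.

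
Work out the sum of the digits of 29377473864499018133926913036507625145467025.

2+9+3+7+7+4+7+3+8+6+4+4+9+9+0+1+8+1+3+3+9+2+6+9+1+3+0+3+6+5+0+7+6+2+5+1+4+5+4+6+7+0+2+5 = 196

196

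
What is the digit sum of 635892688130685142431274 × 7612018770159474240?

192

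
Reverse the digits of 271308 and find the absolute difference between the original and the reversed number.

Reverse of 271308 is 803172.
|271308 − 803172| = 531864

531864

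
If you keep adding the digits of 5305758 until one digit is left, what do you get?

6

5+3+0+5+7+5+8 = 33
3+3 = 6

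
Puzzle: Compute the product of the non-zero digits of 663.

6×6×3 = 108

108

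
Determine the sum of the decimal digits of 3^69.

153

3^69 = 834385168331080533771857328695283
Sum of its 33 digits: 153.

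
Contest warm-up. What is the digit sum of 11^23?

95

11^23 = 895430243255237372246531
Sum of its 24 digits: 95.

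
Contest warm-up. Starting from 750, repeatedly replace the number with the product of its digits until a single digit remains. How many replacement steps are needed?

750 → 0 (1 step)

1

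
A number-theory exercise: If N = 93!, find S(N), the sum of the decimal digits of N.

513

93! = 1156772507081641574759205162306240436214753229576413535186142281213246807121467315215203289516844845303838996289387078090752000000000000000000000
Sum of its 145 digits: 513.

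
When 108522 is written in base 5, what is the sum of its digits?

18

108522 in base 5 is 11433042.
Digit sum: 1+1+4+3+3+0+4+2 = 18.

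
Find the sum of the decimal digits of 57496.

5+7+4+9+6 = 31

31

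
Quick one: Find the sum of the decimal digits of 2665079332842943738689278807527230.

165

2+6+6+5+0+7+9+3+3+2+8+4+2+9+4+3+7+3+8+6+8+9+2+7+8+8+0+7+5+2+7+2+3+0 = 165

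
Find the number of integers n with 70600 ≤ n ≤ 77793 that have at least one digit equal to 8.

1934

The integers in [70600, 77793] that have at least one digit equal to 8: 70608, 70618, 70628, 70638, 70648, 70658, …, 77788, 77789.
1934 qualify.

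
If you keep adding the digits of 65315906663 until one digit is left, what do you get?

5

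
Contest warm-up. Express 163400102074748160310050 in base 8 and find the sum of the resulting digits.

163400102074748160310050 in base 8 is 42463677616042163460375442.
Digit sum: 4+2+4+6+3+6+7+7+6+1+6+0+4+2+1+6+3+4+6+0+3+7+5+4+4+2 = 103.

103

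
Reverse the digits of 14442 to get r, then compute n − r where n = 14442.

Reverse of 14442 is 24441.
14442 − 24441 = -9999

-9999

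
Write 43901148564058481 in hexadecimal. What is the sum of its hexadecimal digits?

116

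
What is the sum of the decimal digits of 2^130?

2^130 = 1361129467683753853853498429727072845824
Sum of its 40 digits: 196.

196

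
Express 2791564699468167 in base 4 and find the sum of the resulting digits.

42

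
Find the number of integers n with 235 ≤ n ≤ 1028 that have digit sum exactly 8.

27

The integers in [235, 1028] that have digit sum exactly 8: 242, 251, 260, 305, 314, 323, …, 1016, 1025.
27 qualify.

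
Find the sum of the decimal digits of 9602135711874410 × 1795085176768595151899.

9602135711874410 × 1795085176768595151899 = 17236651481706115520769084651961004590
Sum of its 38 digits: 151.

151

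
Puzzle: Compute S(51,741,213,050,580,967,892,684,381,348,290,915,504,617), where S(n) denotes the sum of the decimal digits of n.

177

5+1+7+4+1+2+1+3+0+5+0+5+8+0+9+6+7+8+9+2+6+8+4+3+8+1+3+4+8+2+9+0+9+1+5+5+0+4+6+1+7 = 177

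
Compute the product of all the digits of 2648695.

2×6×4×8×6×9×5 = 103680

103680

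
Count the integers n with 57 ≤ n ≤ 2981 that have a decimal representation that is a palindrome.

113

The integers in [57, 2981] that have a decimal representation that is a palindrome: 66, 77, 88, 99, 101, 111, …, 2772, 2882.
113 qualify.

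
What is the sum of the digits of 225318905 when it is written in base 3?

21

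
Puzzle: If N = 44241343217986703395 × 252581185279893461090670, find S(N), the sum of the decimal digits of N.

44241343217986703395 × 252581185279893461090670 = 11174530908373657534335161529781854491824650
Sum of its 44 digits: 189.

189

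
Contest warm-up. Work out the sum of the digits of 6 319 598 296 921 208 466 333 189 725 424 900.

156

6+3+1+9+5+9+8+2+9+6+9+2+1+2+0+8+4+6+6+3+3+3+1+8+9+7+2+5+4+2+4+9+0+0 = 156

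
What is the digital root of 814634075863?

8+1+4+6+3+4+0+7+5+8+6+3 = 55
5+5 = 10
1+0 = 1

1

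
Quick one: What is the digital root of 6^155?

9

The digital root of n equals n mod 9 (or 9 when 9 | n), so we need 6^155 mod 9.
6^155 ≡ 0 (mod 9), so the digital root is 9.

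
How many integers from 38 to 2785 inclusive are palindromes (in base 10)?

114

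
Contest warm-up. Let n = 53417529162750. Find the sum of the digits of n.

57

5+3+4+1+7+5+2+9+1+6+2+7+5+0 = 57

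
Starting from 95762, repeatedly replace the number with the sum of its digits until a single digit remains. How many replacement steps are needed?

3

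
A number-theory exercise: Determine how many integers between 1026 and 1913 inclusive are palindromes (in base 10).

The integers in [1026, 1913] that are palindromes (in base 10): 1111, 1221, 1331, 1441, 1551, 1661, 1771, 1881.
8 qualify.

8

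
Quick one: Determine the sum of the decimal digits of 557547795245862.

5+5+7+5+4+7+7+9+5+2+4+5+8+6+2 = 81

81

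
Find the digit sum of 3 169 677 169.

3+1+6+9+6+7+7+1+6+9 = 55

55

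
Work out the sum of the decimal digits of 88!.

531

88! = 185482642257398439114796845645546284380220968949399346684421580986889562184028199319100141244804501828416633516851200000000000000000000
Sum of its 135 digits: 531.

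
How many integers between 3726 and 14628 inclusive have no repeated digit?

4361

The integers in [3726, 14628] that have no repeated digit: 3726, 3728, 3729, 3740, 3741, 3742, …, 14627, 14628.
4361 qualify.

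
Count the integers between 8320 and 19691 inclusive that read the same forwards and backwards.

114

The integers in [8320, 19691] that read the same forwards and backwards: 8338, 8448, 8558, 8668, 8778, 8888, …, 19591, 19691.
114 qualify.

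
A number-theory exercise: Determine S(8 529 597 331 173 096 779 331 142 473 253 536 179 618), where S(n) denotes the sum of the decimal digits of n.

8+5+2+9+5+9+7+3+3+1+1+7+3+0+9+6+7+7+9+3+3+1+1+4+2+4+7+3+2+5+3+5+3+6+1+7+9+6+1+8 = 185

185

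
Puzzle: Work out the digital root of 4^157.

4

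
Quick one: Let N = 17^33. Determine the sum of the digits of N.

170

17^33 = 40254497110927943179349807054456171205137
Sum of its 41 digits: 170.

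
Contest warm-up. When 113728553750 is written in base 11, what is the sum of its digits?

60

113728553750 in base 11 is 44260892799.
Digit sum: 4+4+2+6+0+8+9+2+7+9+9 = 60.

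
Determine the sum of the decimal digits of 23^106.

715

23^106 = 2203690593468701693401954159985178669353725494499857842934186816494760909131754538181451138334899407726011670883974930191748430255688022867799889
Sum of its 145 digits: 715.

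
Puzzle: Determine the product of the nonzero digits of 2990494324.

559872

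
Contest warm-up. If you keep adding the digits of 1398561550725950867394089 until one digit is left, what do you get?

1+3+9+8+5+6+1+5+5+0+7+2+5+9+5+0+8+6+7+3+9+4+0+8+9 = 125
1+2+5 = 8

8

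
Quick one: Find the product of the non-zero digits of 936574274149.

9×3×6×5×7×4×2×7×4×1×4×9 = 45722880

45722880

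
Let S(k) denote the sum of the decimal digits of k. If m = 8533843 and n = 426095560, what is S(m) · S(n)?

1258

S(8533843) = 8+5+3+3+8+4+3 = 34.
S(426095560) = 4+2+6+0+9+5+5+6+0 = 37.
34 · 37 = 1258.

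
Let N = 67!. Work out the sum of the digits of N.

369

67! = 36471110918188685288249859096605464427167635314049524593701628500267962436943872000000000000000
Sum of its 95 digits: 369.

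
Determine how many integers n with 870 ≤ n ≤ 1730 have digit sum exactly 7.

The integers in [870, 1730] that have digit sum exactly 7: 1006, 1015, 1024, 1033, 1042, 1051, …, 1510, 1600.
28 qualify.

28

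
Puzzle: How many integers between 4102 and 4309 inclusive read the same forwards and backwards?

The integers in [4102, 4309] that read the same forwards and backwards: 4114, 4224.
2 qualify.

2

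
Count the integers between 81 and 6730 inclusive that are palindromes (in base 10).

The integers in [81, 6730] that are palindromes (in base 10): 88, 99, 101, 111, 121, 131, …, 6556, 6666.
149 qualify.

149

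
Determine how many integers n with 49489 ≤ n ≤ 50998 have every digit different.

504

The integers in [49489, 50998] that have every digit different: 49501, 49502, 49503, 49506, 49507, 49508, …, 50986, 50987.
504 qualify.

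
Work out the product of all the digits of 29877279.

2×9×8×7×7×2×7×9 = 889056

889056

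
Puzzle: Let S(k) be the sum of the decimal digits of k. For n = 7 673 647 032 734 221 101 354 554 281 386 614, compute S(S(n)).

5

First digit sum: 131.
1+3+1 = 5.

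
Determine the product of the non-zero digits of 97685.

15120

9×7×6×8×5 = 15120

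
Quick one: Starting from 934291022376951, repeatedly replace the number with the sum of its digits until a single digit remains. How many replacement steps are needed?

934291022376951 → 63 → 9 (2 steps)

2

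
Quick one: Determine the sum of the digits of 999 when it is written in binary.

8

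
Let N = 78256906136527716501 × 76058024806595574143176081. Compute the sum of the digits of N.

204

78256906136527716501 × 76058024806595574143176081 = 5952065708219446474159467013846255970492212581
Sum of its 46 digits: 204.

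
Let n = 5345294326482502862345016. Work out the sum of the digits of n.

5+3+4+5+2+9+4+3+2+6+4+8+2+5+0+2+8+6+2+3+4+5+0+1+6 = 99

99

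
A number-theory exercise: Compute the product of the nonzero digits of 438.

96

4×3×8 = 96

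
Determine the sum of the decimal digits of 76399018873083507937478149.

7+6+3+9+9+0+1+8+8+7+3+0+8+3+5+0+7+9+3+7+4+7+8+1+4+9 = 136

136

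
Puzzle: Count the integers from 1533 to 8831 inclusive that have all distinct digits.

3736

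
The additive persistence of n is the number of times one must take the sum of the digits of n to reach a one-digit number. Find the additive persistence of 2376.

2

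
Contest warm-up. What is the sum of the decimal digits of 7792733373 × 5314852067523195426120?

135

7792733373 × 5314852067523195426120 = 41417225079146054448726279902760
Sum of its 32 digits: 135.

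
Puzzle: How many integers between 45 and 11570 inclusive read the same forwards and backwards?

201

The integers in [45, 11570] that read the same forwards and backwards: 55, 66, 77, 88, 99, 101, …, 11411, 11511.
201 qualify.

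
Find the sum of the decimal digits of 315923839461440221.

67

3+1+5+9+2+3+8+3+9+4+6+1+4+4+0+2+2+1 = 67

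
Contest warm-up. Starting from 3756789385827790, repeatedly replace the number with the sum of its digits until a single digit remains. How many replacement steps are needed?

3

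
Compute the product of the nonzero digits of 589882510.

5×8×9×8×8×2×5×1 = 230400

230400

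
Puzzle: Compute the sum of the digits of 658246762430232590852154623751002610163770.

156

6+5+8+2+4+6+7+6+2+4+3+0+2+3+2+5+9+0+8+5+2+1+5+4+6+2+3+7+5+1+0+0+2+6+1+0+1+6+3+7+7+0 = 156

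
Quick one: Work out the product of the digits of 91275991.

51030

9×1×2×7×5×9×9×1 = 51030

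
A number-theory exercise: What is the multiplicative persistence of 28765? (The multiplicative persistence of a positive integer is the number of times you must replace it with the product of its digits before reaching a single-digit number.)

2

28765 → 3360 → 0 (2 steps)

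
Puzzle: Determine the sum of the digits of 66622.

22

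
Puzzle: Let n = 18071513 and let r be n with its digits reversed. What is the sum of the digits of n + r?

52

Reversal of 18071513 is 31517081; 18071513 + 31517081 = 49588594.
Digit sum of 49588594: 4+9+5+8+8+5+9+4 = 52.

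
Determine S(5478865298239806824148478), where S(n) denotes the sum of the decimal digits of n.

136

5+4+7+8+8+6+5+2+9+8+2+3+9+8+0+6+8+2+4+1+4+8+4+7+8 = 136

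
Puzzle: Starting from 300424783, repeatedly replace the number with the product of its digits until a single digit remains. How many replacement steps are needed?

300424783 → 0 (1 step)

1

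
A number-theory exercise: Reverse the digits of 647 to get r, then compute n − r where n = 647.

Reverse of 647 is 746.
647 − 746 = -99

-99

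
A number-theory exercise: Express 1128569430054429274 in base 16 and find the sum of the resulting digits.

1128569430054429274 in base 16 is FA97BEACEC2625A.
Digit sum: 15+10+9+7+11+14+10+12+14+12+2+6+2+5+10 = 139.

139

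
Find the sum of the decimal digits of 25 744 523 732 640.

2+5+7+4+4+5+2+3+7+3+2+6+4+0 = 54

54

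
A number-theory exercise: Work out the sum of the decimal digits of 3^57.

3^57 = 1570042899082081611640534563
Sum of its 28 digits: 108.

108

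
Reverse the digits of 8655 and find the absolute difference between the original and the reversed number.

3087

Reverse of 8655 is 5568.
|8655 − 5568| = 3087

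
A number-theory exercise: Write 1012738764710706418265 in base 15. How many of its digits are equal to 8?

1012738764710706418265 in base 15 is A42B38A87AE7813595.
The digit 8 appears 3 times.

3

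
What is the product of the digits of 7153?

105

7×1×5×3 = 105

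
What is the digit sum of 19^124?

703

19^124 = 367660114530800906465873503171504260443180707390998636651853943725368146367053922960204927445090292119794149642633720479449351258596632418488345388115789415921
Sum of its 159 digits: 703.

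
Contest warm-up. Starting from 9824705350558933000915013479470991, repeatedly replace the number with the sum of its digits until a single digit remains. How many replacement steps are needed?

9824705350558933000915013479470991 → 145 → 10 → 1 (3 steps)

3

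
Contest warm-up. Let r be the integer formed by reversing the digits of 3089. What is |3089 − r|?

6714

Reverse of 3089 is 9803.
|3089 − 9803| = 6714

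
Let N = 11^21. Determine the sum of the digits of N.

11^21 = 7400249944258160101211
Sum of its 22 digits: 71.

71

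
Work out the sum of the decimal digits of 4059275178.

4+0+5+9+2+7+5+1+7+8 = 48

48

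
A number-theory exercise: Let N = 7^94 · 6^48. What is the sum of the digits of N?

603

7^94 · 6^48 = 617270866241784795056117579642369974023369941408315280937054047096715178714842680699978576679598829376529948982902784
Sum of its 117 digits: 603.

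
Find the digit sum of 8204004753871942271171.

83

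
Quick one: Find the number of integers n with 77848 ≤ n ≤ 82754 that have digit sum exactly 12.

The integers in [77848, 82754] that have digit sum exactly 12: 80004, 80013, 80022, 80031, 80040, 80103, …, 82110, 82200.
31 qualify.

31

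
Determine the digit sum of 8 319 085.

34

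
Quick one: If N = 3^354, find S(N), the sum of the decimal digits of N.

3^354 = 7960203505214079922596627255169838497787047322828694156142117910690491617566742105220063689523875143398306807872117412260518969904597664896897486680228885639266332044169
Sum of its 169 digits: 792.

792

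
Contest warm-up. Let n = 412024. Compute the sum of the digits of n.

4+1+2+0+2+4 = 13

13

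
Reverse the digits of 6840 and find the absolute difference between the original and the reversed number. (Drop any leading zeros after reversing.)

Reverse of 6840 is 486.
|6840 − 486| = 6354

6354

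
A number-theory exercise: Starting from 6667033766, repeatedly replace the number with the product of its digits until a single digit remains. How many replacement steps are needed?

6667033766 → 0 (1 step)

1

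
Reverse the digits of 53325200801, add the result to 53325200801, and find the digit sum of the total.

40

Reversal of 53325200801 is 10800252335; 53325200801 + 10800252335 = 64125453136.
Digit sum of 64125453136: 6+4+1+2+5+4+5+3+1+3+6 = 40.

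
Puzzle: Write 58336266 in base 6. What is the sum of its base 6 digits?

58336266 in base 6 is 5442203150.
Digit sum: 5+4+4+2+2+0+3+1+5+0 = 26.

26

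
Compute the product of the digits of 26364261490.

0

2×6×3×6×4×2×6×1×4×9×0 = 0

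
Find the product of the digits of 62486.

2304

6×2×4×8×6 = 2304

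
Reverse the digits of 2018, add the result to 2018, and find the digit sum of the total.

Reversal of 2018 is 8102; 2018 + 8102 = 10120.
Digit sum of 10120: 1+0+1+2+0 = 4.

4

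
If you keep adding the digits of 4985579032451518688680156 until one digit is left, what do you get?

7

4+9+8+5+5+7+9+0+3+2+4+5+1+5+1+8+6+8+8+6+8+0+1+5+6 = 124
1+2+4 = 7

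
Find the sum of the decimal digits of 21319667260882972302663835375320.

135

2+1+3+1+9+6+6+7+2+6+0+8+8+2+9+7+2+3+0+2+6+6+3+8+3+5+3+7+5+3+2+0 = 135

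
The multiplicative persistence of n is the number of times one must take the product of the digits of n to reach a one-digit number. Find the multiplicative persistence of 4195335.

2

4195335 → 8100 → 0 (2 steps)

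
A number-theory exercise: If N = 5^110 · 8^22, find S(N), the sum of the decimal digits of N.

151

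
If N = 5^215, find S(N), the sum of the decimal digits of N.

713

5^215 = 1899113549151959749494648453912391430844193166723988993255955998165801646128962231806623786354282720018605526597632593421849378501065075397491455078125
Sum of its 151 digits: 713.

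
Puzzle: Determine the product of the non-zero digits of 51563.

5×1×5×6×3 = 450

450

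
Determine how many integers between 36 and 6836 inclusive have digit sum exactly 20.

407

The integers in [36, 6836] that have digit sum exactly 20: 299, 389, 398, 479, 488, 497, …, 6824, 6833.
407 qualify.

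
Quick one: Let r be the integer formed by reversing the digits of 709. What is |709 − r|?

198

Reverse of 709 is 907.
|709 − 907| = 198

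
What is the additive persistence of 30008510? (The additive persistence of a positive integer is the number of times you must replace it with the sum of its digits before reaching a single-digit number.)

2

30008510 → 17 → 8 (2 steps)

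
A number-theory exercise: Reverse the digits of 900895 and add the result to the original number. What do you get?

1498904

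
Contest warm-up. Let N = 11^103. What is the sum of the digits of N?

443

11^103 = 183419950243034416150615067760513065492078248272511988225179616219182853139141215180072943291117298699627331
Sum of its 108 digits: 443.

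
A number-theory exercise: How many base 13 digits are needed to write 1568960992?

1568960992 in base 13 is 1C0088BB1, which has 9 digits.

9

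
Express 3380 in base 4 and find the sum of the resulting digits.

3380 in base 4 is 310310.
Digit sum: 3+1+0+3+1+0 = 8.

8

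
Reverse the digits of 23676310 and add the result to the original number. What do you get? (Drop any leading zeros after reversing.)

25043942

Reverse of 23676310 is 1367632.
23676310 + 1367632 = 25043942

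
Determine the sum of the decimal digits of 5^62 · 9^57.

432

5^62 · 9^57 = 53451919647354024719892387428010582905008876370162744702009549602195193074294365942478179931640625
Sum of its 98 digits: 432.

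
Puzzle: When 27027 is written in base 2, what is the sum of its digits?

27027 in base 2 is 110100110010011.
Digit sum: 1+1+0+1+0+0+1+1+0+0+1+0+0+1+1 = 8.

8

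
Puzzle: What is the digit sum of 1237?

13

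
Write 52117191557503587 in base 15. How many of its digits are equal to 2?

52117191557503587 in base 15 is 1BBA42B4C602DAC.
The digit 2 appears 2 times.

2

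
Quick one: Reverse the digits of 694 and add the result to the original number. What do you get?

1190

Reverse of 694 is 496.
694 + 496 = 1190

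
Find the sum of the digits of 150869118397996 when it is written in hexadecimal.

150869118397996 in base 16 is 8936F435AE2C.
Digit sum: 8+9+3+6+15+4+3+5+10+14+2+12 = 91.

91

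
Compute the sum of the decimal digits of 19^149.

802

19^149 = 34220515064869830622217395484488611573241007744001424114372615902881200722891110230544118086486017487381036249281610201765891031204487835080659598388243869981268784460056579309586416186424579
Sum of its 191 digits: 802.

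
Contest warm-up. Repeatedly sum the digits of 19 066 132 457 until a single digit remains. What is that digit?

8

1+9+0+6+6+1+3+2+4+5+7 = 44
4+4 = 8
(Equivalently, 19 066 132 457 mod 9 = 8.)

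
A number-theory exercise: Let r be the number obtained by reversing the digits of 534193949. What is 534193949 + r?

Reverse of 534193949 is 949391435.
534193949 + 949391435 = 1483585384

1483585384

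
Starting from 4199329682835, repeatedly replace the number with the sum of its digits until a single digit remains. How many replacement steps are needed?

4199329682835 → 69 → 15 → 6 (3 steps)

3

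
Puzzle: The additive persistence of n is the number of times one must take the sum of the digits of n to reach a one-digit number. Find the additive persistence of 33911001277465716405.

2

33911001277465716405 → 72 → 9 (2 steps)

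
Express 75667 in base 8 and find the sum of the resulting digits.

18

75667 in base 8 is 223623.
Digit sum: 2+2+3+6+2+3 = 18.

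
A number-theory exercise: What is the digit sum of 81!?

81! = 5797126020747367985879734231578109105412357244731625958745865049716390179693892056256184534249745940480000000000000000000
Sum of its 121 digits: 486.

486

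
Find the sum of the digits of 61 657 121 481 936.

6+1+6+5+7+1+2+1+4+8+1+9+3+6 = 60

60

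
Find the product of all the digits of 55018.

5×5×0×1×8 = 0

0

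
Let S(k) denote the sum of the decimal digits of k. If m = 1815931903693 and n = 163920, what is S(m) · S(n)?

1218

S(1815931903693) = 1+8+1+5+9+3+1+9+0+3+6+9+3 = 58.
S(163920) = 1+6+3+9+2+0 = 21.
58 · 21 = 1218.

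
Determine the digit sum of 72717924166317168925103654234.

122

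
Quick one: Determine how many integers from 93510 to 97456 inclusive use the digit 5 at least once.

The integers in [93510, 97456] that use the digit 5 at least once: 93510, 93511, 93512, 93513, 93514, 93515, …, 97455, 97456.
1796 qualify.

1796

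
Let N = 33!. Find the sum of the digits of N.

33! = 8683317618811886495518194401280000000
Sum of its 37 digits: 144.

144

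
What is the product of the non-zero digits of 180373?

1×8×3×7×3 = 504

504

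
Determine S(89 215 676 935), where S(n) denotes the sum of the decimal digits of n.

8+9+2+1+5+6+7+6+9+3+5 = 61

61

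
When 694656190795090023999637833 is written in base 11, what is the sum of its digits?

123

694656190795090023999637833 in base 11 is 645863189744601A0430818962.
Digit sum: 6+4+5+8+6+3+1+8+9+7+4+4+6+0+1+10+0+4+3+0+8+1+8+9+6+2 = 123.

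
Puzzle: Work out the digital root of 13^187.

4

The digital root of n equals n mod 9 (or 9 when 9 | n), so we need 13^187 mod 9.
13^187 ≡ 4 (mod 9), so the digital root is 4.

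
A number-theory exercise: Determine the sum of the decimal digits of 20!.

54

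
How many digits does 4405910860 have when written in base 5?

4405910860 in base 5 is 33010403121420, which has 14 digits.

14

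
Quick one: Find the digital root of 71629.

7

7+1+6+2+9 = 25
2+5 = 7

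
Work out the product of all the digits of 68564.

5760

6×8×5×6×4 = 5760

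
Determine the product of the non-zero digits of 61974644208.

2322432

6×1×9×7×4×6×4×4×2×8 = 2322432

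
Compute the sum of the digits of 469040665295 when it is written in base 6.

469040665295 in base 6 is 555250241133315.
Digit sum: 5+5+5+2+5+0+2+4+1+1+3+3+3+1+5 = 45.

45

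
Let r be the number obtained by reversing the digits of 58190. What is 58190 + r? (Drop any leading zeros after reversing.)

67375

Reverse of 58190 is 9185.
58190 + 9185 = 67375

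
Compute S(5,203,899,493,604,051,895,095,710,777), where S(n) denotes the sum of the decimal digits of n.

133

5+2+0+3+8+9+9+4+9+3+6+0+4+0+5+1+8+9+5+0+9+5+7+1+0+7+7+7 = 133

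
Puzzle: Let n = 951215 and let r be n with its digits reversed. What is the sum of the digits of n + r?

28

Reversal of 951215 is 512159; 951215 + 512159 = 1463374.
Digit sum of 1463374: 1+4+6+3+3+7+4 = 28.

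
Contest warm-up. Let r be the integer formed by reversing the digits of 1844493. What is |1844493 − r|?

2099988

Reverse of 1844493 is 3944481.
|1844493 − 3944481| = 2099988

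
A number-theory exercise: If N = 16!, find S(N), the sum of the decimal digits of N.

16! = 20922789888000
Sum of its 14 digits: 63.

63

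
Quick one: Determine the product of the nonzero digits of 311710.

21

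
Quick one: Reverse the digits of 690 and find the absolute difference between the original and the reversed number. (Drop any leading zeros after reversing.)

Reverse of 690 is 96.
|690 − 96| = 594

594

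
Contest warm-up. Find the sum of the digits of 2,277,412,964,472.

57

2+2+7+7+4+1+2+9+6+4+4+7+2 = 57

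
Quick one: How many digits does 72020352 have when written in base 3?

72020352 in base 3 is 12000112000100110, which has 17 digits.

17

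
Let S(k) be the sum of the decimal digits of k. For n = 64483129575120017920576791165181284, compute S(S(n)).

12

First digit sum: 147.
1+4+7 = 12.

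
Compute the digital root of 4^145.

4

The digital root of n equals n mod 9 (or 9 when 9 | n), so we need 4^145 mod 9.
4^145 ≡ 4 (mod 9), so the digital root is 4.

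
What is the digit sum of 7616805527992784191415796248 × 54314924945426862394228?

7616805527992784191415796248 × 54314924945426862394228 = 413706220576840497702379552032588062191480299256544
Sum of its 51 digits: 218.

218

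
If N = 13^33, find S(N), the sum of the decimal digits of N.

13^33 = 5756130429098929077956071497934208653
Sum of its 37 digits: 181.

181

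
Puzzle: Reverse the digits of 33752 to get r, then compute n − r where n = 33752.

8019

Reverse of 33752 is 25733.
33752 − 25733 = 8019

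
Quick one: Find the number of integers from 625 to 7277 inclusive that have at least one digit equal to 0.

1826

The integers in [625, 7277] that have at least one digit equal to 0: 630, 640, 650, 660, 670, 680, …, 7260, 7270.
1826 qualify.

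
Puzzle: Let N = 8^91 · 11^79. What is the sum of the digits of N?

8^91 · 11^79 = 282625239751682723929228985342094879679766076240558437346878141656746192243988339812672584148138215274161027342916184951775777649266279491008572887157358169289654272
Sum of its 165 digits: 808.

808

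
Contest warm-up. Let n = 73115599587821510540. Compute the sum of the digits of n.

7+3+1+1+5+5+9+9+5+8+7+8+2+1+5+1+0+5+4+0 = 86

86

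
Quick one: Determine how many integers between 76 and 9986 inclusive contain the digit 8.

3428

The integers in [76, 9986] that contain the digit 8: 78, 80, 81, 82, 83, 84, …, 9985, 9986.
3428 qualify.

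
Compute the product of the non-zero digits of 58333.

1080

5×8×3×3×3 = 1080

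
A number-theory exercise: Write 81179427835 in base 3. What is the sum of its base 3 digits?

81179427835 in base 3 is 21202112112102012211101.
Digit sum: 2+1+2+0+2+1+1+2+1+1+2+1+0+2+0+1+2+2+1+1+1+0+1 = 27.

27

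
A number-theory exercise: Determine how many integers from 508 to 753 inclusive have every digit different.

182

The integers in [508, 753] that have every digit different: 508, 509, 510, 512, 513, 514, …, 752, 753.
182 qualify.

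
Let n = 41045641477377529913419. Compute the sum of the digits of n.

103

4+1+0+4+5+6+4+1+4+7+7+3+7+7+5+2+9+9+1+3+4+1+9 = 103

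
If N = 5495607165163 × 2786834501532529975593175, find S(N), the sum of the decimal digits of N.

151

5495607165163 × 2786834501532529975593175 = 15315347654745629238196930041120562525
Sum of its 38 digits: 151.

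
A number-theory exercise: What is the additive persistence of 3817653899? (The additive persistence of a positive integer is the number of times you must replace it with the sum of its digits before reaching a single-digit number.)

3817653899 → 59 → 14 → 5 (3 steps)

3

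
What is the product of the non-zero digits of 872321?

672

8×7×2×3×2×1 = 672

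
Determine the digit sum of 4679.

4+6+7+9 = 26

26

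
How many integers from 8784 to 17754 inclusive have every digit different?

2835

The integers in [8784, 17754] that have every digit different: 8790, 8791, 8792, 8793, 8794, 8795, …, 17695, 17698.
2835 qualify.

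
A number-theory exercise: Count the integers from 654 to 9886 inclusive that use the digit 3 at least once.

3209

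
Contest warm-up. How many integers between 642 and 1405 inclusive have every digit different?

425

The integers in [642, 1405] that have every digit different: 642, 643, 645, 647, 648, 649, …, 1403, 1405.
425 qualify.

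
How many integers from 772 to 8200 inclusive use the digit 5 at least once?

The integers in [772, 8200] that use the digit 5 at least once: 775, 785, 795, 805, 815, 825, …, 8185, 8195.
2705 qualify.

2705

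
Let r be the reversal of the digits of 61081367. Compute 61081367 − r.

-15236649

Reverse of 61081367 is 76318016.
61081367 − 76318016 = -15236649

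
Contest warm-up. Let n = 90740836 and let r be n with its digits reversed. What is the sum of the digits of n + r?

Reversal of 90740836 is 63804709; 90740836 + 63804709 = 154545545.
Digit sum of 154545545: 1+5+4+5+4+5+5+4+5 = 38.

38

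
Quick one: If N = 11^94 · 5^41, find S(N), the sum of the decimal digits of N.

11^94 · 5^41 = 3537387058716857739432904878184268851233258689991513580187573037656816142625768581431909091329182092522387392818927764892578125
Sum of its 127 digits: 617.

617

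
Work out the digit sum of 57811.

22

5+7+8+1+1 = 22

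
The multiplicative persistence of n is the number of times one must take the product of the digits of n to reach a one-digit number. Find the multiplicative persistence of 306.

1

306 → 0 (1 step)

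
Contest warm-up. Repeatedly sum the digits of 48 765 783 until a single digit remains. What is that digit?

4+8+7+6+5+7+8+3 = 48
4+8 = 12
1+2 = 3
(Equivalently, 48 765 783 mod 9 = 3.)

3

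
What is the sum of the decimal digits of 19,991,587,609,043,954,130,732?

1+9+9+9+1+5+8+7+6+0+9+0+4+3+9+5+4+1+3+0+7+3+2 = 105

105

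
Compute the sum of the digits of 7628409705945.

7+6+2+8+4+0+9+7+0+5+9+4+5 = 66

66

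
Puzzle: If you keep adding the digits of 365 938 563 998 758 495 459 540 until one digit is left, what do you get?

3+6+5+9+3+8+5+6+3+9+9+8+7+5+8+4+9+5+4+5+9+5+4+0 = 139
1+3+9 = 13
1+3 = 4

4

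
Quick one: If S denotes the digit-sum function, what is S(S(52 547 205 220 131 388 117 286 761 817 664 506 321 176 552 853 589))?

3

First digit sum: 210.
2+1+0 = 3.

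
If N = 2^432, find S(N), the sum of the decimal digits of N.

2^432 = 11090678776483259438313656736572334813745748301503266300681918322458485231222502492159897624416558312389564843845614287315896631296
Sum of its 131 digits: 586.

586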